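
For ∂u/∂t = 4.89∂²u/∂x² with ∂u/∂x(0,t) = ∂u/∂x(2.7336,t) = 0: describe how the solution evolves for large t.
u → constant (steady state). Heat is conserved (no flux at boundaries); solution approaches the spatial average.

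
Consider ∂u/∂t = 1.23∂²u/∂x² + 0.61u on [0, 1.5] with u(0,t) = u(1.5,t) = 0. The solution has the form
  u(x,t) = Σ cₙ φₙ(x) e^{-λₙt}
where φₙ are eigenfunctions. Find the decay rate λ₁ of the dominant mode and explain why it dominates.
Eigenvalues: λₙ = 1.23n²π²/1.5² - 0.61.
First three modes:
  n=1: λ₁ = 1.23π²/1.5² - 0.61 ≈ 4.785
  n=2: λ₂ = 4.92π²/1.5² - 0.61 ≈ 20.972
  n=3: λ₃ = 11.07π²/1.5² - 0.61 ≈ 47.948
Since 1.23π²/1.5² ≈ 5.395 > 0.61, all λₙ > 0.
The n=1 mode decays slowest → dominates as t → ∞.
Asymptotic: u ~ c₁ sin(πx/1.5) e^{-λ₁t} with decay rate λ₁ ≈ 4.785.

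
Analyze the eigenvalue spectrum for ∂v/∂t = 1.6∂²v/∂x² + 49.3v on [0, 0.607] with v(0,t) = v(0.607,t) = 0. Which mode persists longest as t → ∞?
Eigenvalues: λₙ = 1.6n²π²/0.607² - 49.3.
First three modes:
  n=1: λ₁ = 1.6π²/0.607² - 49.3 ≈ -6.441
  n=2: λ₂ = 6.4π²/0.607² - 49.3 ≈ 122.136
  n=3: λ₃ = 14.4π²/0.607² - 49.3 ≈ 336.431
Since 1.6π²/0.607² ≈ 42.859 < 49.3, λ₁ < 0.
The n=1 mode grows fastest (−λₙ is largest for n=1) → dominates.
Asymptotic: v ~ c₁ sin(πx/0.607) e^{6.441t} (exponential growth at rate −λ₁ ≈ 6.441).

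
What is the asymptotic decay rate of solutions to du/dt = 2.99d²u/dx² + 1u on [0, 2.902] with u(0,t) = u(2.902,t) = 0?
Eigenvalues: λₙ = 2.99n²π²/2.902² - 1.
First three modes:
  n=1: λ₁ = 2.99π²/2.902² - 1 ≈ 2.504
  n=2: λ₂ = 11.96π²/2.902² - 1 ≈ 13.016
  n=3: λ₃ = 26.91π²/2.902² - 1 ≈ 30.537
Since 2.99π²/2.902² ≈ 3.504 > 1, all λₙ > 0.
The n=1 mode decays slowest → dominates as t → ∞.
Asymptotic: u ~ c₁ sin(πx/2.902) e^{-λ₁t} with decay rate λ₁ ≈ 2.504.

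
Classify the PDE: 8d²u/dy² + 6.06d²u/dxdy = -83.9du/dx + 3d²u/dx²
Rewriting in standard form: -3d²u/dx² + 6.06d²u/dxdy + 8d²u/dy² + 83.9du/dx = 0. A = -3, B = 6.06, C = 8. Discriminant B² - 4AC = 132.7236. Since 132.7236 > 0, hyperbolic.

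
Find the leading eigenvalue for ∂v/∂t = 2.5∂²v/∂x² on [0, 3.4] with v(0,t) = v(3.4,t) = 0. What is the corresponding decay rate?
Eigenvalues: λₙ = 2.5n²π²/3.4².
First three modes:
  n=1: λ₁ = 2.5π²/3.4² ≈ 2.134
  n=2: λ₂ = 10π²/3.4² ≈ 8.538 (4× faster decay)
  n=3: λ₃ = 22.5π²/3.4² ≈ 19.21 (9× faster decay)
As t → ∞, higher modes decay exponentially faster. The n=1 mode dominates: v ~ c₁ sin(πx/3.4) e^{-λ₁t}.
Decay rate: λ₁ = 2.5π²/3.4² ≈ 2.134.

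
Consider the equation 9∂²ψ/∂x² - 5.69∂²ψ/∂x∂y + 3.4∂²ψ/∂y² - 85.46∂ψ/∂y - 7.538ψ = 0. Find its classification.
Elliptic. (A = 9, B = -5.69, C = 3.4 gives B² - 4AC = -90.0239.)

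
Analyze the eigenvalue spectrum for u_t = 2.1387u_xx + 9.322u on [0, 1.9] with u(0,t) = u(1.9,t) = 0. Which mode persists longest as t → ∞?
Eigenvalues: λₙ = 2.1387n²π²/1.9² - 9.322.
First three modes:
  n=1: λ₁ = 2.1387π²/1.9² - 9.322 ≈ -3.475
  n=2: λ₂ = 8.5548π²/1.9² - 9.322 ≈ 14.067
  n=3: λ₃ = 19.2483π²/1.9² - 9.322 ≈ 43.302
Since 2.1387π²/1.9² ≈ 5.847 < 9.322, λ₁ < 0.
The n=1 mode grows fastest (−λₙ is largest for n=1) → dominates.
Asymptotic: u ~ c₁ sin(πx/1.9) e^{3.475t} (exponential growth at rate −λ₁ ≈ 3.475).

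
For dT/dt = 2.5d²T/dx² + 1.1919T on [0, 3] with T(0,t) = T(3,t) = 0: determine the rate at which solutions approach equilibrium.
Eigenvalues: λₙ = 2.5n²π²/3² - 1.1919.
First three modes:
  n=1: λ₁ = 2.5π²/3² - 1.1919 ≈ 1.55
  n=2: λ₂ = 10π²/3² - 1.1919 ≈ 9.774
  n=3: λ₃ = 22.5π²/3² - 1.1919 ≈ 23.482
Since 2.5π²/3² ≈ 2.742 > 1.1919, all λₙ > 0.
The n=1 mode decays slowest → dominates as t → ∞.
Asymptotic: T ~ c₁ sin(πx/3) e^{-λ₁t} with decay rate λ₁ ≈ 1.55.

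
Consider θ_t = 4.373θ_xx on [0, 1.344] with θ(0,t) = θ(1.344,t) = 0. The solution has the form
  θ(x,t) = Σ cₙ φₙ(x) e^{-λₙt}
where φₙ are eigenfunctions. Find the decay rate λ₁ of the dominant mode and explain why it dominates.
Eigenvalues: λₙ = 4.373n²π²/1.344².
First three modes:
  n=1: λ₁ = 4.373π²/1.344² ≈ 23.894
  n=2: λ₂ = 17.492π²/1.344² ≈ 95.574 (4× faster decay)
  n=3: λ₃ = 39.357π²/1.344² ≈ 215.042 (9× faster decay)
As t → ∞, higher modes decay exponentially faster. The n=1 mode dominates: θ ~ c₁ sin(πx/1.344) e^{-λ₁t}.
Decay rate: λ₁ = 4.373π²/1.344² ≈ 23.894.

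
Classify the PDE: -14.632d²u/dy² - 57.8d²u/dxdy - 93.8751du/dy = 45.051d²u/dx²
Rewriting in standard form: -45.051d²u/dx² - 57.8d²u/dxdy - 14.632d²u/dy² - 93.8751du/dy = 0. A = -45.051, B = -57.8, C = -14.632. Discriminant B² - 4AC = 704.095072. Since 704.095072 > 0, hyperbolic.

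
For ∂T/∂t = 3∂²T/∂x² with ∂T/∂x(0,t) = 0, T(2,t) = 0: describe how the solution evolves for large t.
T → 0. Heat escapes through the Dirichlet boundary.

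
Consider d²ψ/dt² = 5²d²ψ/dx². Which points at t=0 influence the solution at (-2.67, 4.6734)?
Domain of dependence: [-26.037, 20.697]. Signals travel at speed 5, so data within |x - -2.67| ≤ 5·4.6734 = 23.367 can reach the point.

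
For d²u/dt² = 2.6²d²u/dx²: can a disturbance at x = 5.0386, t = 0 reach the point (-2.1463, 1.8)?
No. The domain of dependence is [-6.8263, 2.5337], and 5.0386 is outside this interval.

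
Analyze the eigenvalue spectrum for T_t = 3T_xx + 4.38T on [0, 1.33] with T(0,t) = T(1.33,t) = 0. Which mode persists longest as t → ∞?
Eigenvalues: λₙ = 3n²π²/1.33² - 4.38.
First three modes:
  n=1: λ₁ = 3π²/1.33² - 4.38 ≈ 12.359
  n=2: λ₂ = 12π²/1.33² - 4.38 ≈ 62.574
  n=3: λ₃ = 27π²/1.33² - 4.38 ≈ 146.267
Since 3π²/1.33² ≈ 16.739 > 4.38, all λₙ > 0.
The n=1 mode decays slowest → dominates as t → ∞.
Asymptotic: T ~ c₁ sin(πx/1.33) e^{-λ₁t} with decay rate λ₁ ≈ 12.359.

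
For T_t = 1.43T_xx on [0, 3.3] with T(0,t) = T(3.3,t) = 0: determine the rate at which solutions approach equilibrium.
Eigenvalues: λₙ = 1.43n²π²/3.3².
First three modes:
  n=1: λ₁ = 1.43π²/3.3² ≈ 1.296
  n=2: λ₂ = 5.72π²/3.3² ≈ 5.184 (4× faster decay)
  n=3: λ₃ = 12.87π²/3.3² ≈ 11.664 (9× faster decay)
As t → ∞, higher modes decay exponentially faster. The n=1 mode dominates: T ~ c₁ sin(πx/3.3) e^{-λ₁t}.
Decay rate: λ₁ = 1.43π²/3.3² ≈ 1.296.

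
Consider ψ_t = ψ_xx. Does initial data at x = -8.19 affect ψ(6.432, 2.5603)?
Yes, for any finite x. The heat equation has infinite propagation speed, so all initial data affects all points at any t > 0.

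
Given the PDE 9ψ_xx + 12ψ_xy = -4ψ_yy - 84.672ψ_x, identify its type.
Rewriting in standard form: 9ψ_xx + 12ψ_xy + 4ψ_yy + 84.672ψ_x = 0. The second-order coefficients are A = 9, B = 12, C = 4. Since B² - 4AC = 0 = 0, this is a parabolic PDE.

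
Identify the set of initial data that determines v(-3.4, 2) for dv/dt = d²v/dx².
The entire real line. The heat equation has infinite propagation speed: any initial disturbance instantly affects all points (though exponentially small far away).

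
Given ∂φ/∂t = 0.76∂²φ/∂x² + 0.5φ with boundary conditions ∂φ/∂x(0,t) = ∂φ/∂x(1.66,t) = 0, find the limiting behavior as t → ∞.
φ grows unboundedly. With Neumann BCs the constant mode has diffusion eigenvalue 0, so any r > 0 makes it grow like e^(0.5t); solution grows exponentially.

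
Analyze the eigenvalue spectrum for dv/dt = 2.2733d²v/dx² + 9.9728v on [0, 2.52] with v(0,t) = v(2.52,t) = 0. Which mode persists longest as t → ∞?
Eigenvalues: λₙ = 2.2733n²π²/2.52² - 9.9728.
First three modes:
  n=1: λ₁ = 2.2733π²/2.52² - 9.9728 ≈ -6.44
  n=2: λ₂ = 9.0932π²/2.52² - 9.9728 ≈ 4.16
  n=3: λ₃ = 20.4597π²/2.52² - 9.9728 ≈ 21.825
Since 2.2733π²/2.52² ≈ 3.533 < 9.9728, λ₁ < 0.
The n=1 mode grows fastest (−λₙ is largest for n=1) → dominates.
Asymptotic: v ~ c₁ sin(πx/2.52) e^{6.44t} (exponential growth at rate −λ₁ ≈ 6.44).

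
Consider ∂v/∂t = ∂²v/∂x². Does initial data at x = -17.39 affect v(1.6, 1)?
Yes, for any finite x. The heat equation has infinite propagation speed, so all initial data affects all points at any t > 0.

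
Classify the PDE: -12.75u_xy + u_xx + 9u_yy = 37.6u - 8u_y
Rewriting in standard form: u_xx - 12.75u_xy + 9u_yy + 8u_y - 37.6u = 0. A = 1, B = -12.75, C = 9. Discriminant B² - 4AC = 126.5625. Since 126.5625 > 0, hyperbolic.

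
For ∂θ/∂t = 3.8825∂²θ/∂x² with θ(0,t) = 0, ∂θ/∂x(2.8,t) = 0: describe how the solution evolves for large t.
θ → 0. Heat escapes through the Dirichlet boundary.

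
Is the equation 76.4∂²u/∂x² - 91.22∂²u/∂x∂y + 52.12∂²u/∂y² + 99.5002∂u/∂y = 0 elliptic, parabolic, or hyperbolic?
Computing B² - 4AC with A = 76.4, B = -91.22, C = 52.12: discriminant = -7606.7836 (negative). Answer: elliptic.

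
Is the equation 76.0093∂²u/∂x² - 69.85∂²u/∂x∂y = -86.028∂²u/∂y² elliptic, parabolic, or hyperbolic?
Rewriting in standard form: 76.0093∂²u/∂x² - 69.85∂²u/∂x∂y + 86.028∂²u/∂y² = 0. Computing B² - 4AC with A = 76.0093, B = -69.85, C = 86.028: discriminant = -21276.6897416 (negative). Answer: elliptic.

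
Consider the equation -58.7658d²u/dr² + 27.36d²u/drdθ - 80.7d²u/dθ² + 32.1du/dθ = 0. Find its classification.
Elliptic. (A = -58.7658, B = 27.36, C = -80.7 gives B² - 4AC = -18221.03064.)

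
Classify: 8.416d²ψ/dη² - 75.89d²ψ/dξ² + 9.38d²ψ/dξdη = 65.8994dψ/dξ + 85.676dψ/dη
Rewriting in standard form: -75.89d²ψ/dξ² + 9.38d²ψ/dξdη + 8.416d²ψ/dη² - 65.8994dψ/dξ - 85.676dψ/dη = 0. Hyperbolic (discriminant = 2642.74536).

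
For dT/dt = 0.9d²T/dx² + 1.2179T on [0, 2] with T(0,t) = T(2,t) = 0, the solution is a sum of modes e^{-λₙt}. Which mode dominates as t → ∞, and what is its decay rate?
Eigenvalues: λₙ = 0.9n²π²/2² - 1.2179.
First three modes:
  n=1: λ₁ = 0.9π²/2² - 1.2179 ≈ 1.003
  n=2: λ₂ = 3.6π²/2² - 1.2179 ≈ 7.665
  n=3: λ₃ = 8.1π²/2² - 1.2179 ≈ 18.768
Since 0.9π²/2² ≈ 2.221 > 1.2179, all λₙ > 0.
The n=1 mode decays slowest → dominates as t → ∞.
Asymptotic: T ~ c₁ sin(πx/2) e^{-λ₁t} with decay rate λ₁ ≈ 1.003.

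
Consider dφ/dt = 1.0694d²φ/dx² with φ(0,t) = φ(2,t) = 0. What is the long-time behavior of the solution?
As t → ∞, φ → 0. Heat diffuses out through both boundaries.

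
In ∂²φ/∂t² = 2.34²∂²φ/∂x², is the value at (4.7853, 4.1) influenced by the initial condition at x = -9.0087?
No. The domain of dependence is [-4.8087, 14.3793], and -9.0087 is outside this interval.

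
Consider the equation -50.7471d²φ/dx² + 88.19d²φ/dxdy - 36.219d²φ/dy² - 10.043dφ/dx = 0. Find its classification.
Hyperbolic. (A = -50.7471, B = 88.19, C = -36.219 gives B² - 4AC = 425.4392404.)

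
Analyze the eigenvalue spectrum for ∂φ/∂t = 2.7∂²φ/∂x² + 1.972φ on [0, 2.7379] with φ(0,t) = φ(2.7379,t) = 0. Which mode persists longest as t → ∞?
Eigenvalues: λₙ = 2.7n²π²/2.7379² - 1.972.
First three modes:
  n=1: λ₁ = 2.7π²/2.7379² - 1.972 ≈ 1.583
  n=2: λ₂ = 10.8π²/2.7379² - 1.972 ≈ 12.248
  n=3: λ₃ = 24.3π²/2.7379² - 1.972 ≈ 30.022
Since 2.7π²/2.7379² ≈ 3.555 > 1.972, all λₙ > 0.
The n=1 mode decays slowest → dominates as t → ∞.
Asymptotic: φ ~ c₁ sin(πx/2.7379) e^{-λ₁t} with decay rate λ₁ ≈ 1.583.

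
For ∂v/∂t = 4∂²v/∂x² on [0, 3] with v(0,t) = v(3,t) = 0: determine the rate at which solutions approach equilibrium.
Eigenvalues: λₙ = 4n²π²/3².
First three modes:
  n=1: λ₁ = 4π²/3² ≈ 4.386
  n=2: λ₂ = 16π²/3² ≈ 17.546 (4× faster decay)
  n=3: λ₃ = 36π²/3² ≈ 39.478 (9× faster decay)
As t → ∞, higher modes decay exponentially faster. The n=1 mode dominates: v ~ c₁ sin(πx/3) e^{-λ₁t}.
Decay rate: λ₁ = 4π²/3² ≈ 4.386.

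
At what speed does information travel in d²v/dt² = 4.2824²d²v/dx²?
Speed = 4.2824. Information travels along characteristics x = x₀ ± 4.2824t.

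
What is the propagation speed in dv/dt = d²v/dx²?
Infinite. The heat equation is parabolic, not hyperbolic, so disturbances propagate instantly.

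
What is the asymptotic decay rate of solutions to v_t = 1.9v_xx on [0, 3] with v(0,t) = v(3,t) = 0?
Eigenvalues: λₙ = 1.9n²π²/3².
First three modes:
  n=1: λ₁ = 1.9π²/3² ≈ 2.084
  n=2: λ₂ = 7.6π²/3² ≈ 8.334 (4× faster decay)
  n=3: λ₃ = 17.1π²/3² ≈ 18.752 (9× faster decay)
As t → ∞, higher modes decay exponentially faster. The n=1 mode dominates: v ~ c₁ sin(πx/3) e^{-λ₁t}.
Decay rate: λ₁ = 1.9π²/3² ≈ 2.084.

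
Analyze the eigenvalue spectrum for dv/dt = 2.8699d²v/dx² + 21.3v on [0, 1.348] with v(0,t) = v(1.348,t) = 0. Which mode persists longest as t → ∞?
Eigenvalues: λₙ = 2.8699n²π²/1.348² - 21.3.
First three modes:
  n=1: λ₁ = 2.8699π²/1.348² - 21.3 ≈ -5.712
  n=2: λ₂ = 11.4796π²/1.348² - 21.3 ≈ 41.051
  n=3: λ₃ = 25.8291π²/1.348² - 21.3 ≈ 118.991
Since 2.8699π²/1.348² ≈ 15.588 < 21.3, λ₁ < 0.
The n=1 mode grows fastest (−λₙ is largest for n=1) → dominates.
Asymptotic: v ~ c₁ sin(πx/1.348) e^{5.712t} (exponential growth at rate −λ₁ ≈ 5.712).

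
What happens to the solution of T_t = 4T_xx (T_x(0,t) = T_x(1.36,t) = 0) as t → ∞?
T → constant (steady state). Heat is conserved (no flux at boundaries); solution approaches the spatial average.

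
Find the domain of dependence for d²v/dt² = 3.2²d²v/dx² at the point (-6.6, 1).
Domain of dependence: [-9.8, -3.4]. Signals travel at speed 3.2, so data within |x - -6.6| ≤ 3.2·1 = 3.2 can reach the point.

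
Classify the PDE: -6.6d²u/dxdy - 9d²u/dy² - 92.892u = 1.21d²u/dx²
Rewriting in standard form: -1.21d²u/dx² - 6.6d²u/dxdy - 9d²u/dy² - 92.892u = 0. A = -1.21, B = -6.6, C = -9. Discriminant B² - 4AC = 0. Since 0 = 0, parabolic.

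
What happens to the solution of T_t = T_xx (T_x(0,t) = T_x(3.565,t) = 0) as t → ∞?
T → constant (steady state). Heat is conserved (no flux at boundaries); solution approaches the spatial average.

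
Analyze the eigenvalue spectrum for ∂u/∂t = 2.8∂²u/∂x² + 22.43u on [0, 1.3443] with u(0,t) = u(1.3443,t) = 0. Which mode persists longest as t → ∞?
Eigenvalues: λₙ = 2.8n²π²/1.3443² - 22.43.
First three modes:
  n=1: λ₁ = 2.8π²/1.3443² - 22.43 ≈ -7.138
  n=2: λ₂ = 11.2π²/1.3443² - 22.43 ≈ 38.738
  n=3: λ₃ = 25.2π²/1.3443² - 22.43 ≈ 115.198
Since 2.8π²/1.3443² ≈ 15.292 < 22.43, λ₁ < 0.
The n=1 mode grows fastest (−λₙ is largest for n=1) → dominates.
Asymptotic: u ~ c₁ sin(πx/1.3443) e^{7.138t} (exponential growth at rate −λ₁ ≈ 7.138).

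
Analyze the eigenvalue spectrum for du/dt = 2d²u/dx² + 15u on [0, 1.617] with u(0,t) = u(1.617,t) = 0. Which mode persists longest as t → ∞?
Eigenvalues: λₙ = 2n²π²/1.617² - 15.
First three modes:
  n=1: λ₁ = 2π²/1.617² - 15 ≈ -7.451
  n=2: λ₂ = 8π²/1.617² - 15 ≈ 15.197
  n=3: λ₃ = 18π²/1.617² - 15 ≈ 52.944
Since 2π²/1.617² ≈ 7.549 < 15, λ₁ < 0.
The n=1 mode grows fastest (−λₙ is largest for n=1) → dominates.
Asymptotic: u ~ c₁ sin(πx/1.617) e^{7.451t} (exponential growth at rate −λ₁ ≈ 7.451).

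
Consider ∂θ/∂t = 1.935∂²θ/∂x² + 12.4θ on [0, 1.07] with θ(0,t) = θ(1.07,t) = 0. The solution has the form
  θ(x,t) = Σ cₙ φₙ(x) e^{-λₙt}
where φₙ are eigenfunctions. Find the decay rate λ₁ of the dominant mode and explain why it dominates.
Eigenvalues: λₙ = 1.935n²π²/1.07² - 12.4.
First three modes:
  n=1: λ₁ = 1.935π²/1.07² - 12.4 ≈ 4.281
  n=2: λ₂ = 7.74π²/1.07² - 12.4 ≈ 54.323
  n=3: λ₃ = 17.415π²/1.07² - 12.4 ≈ 137.726
Since 1.935π²/1.07² ≈ 16.681 > 12.4, all λₙ > 0.
The n=1 mode decays slowest → dominates as t → ∞.
Asymptotic: θ ~ c₁ sin(πx/1.07) e^{-λ₁t} with decay rate λ₁ ≈ 4.281.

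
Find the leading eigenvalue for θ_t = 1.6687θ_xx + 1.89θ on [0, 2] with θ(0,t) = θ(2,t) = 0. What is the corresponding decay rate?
Eigenvalues: λₙ = 1.6687n²π²/2² - 1.89.
First three modes:
  n=1: λ₁ = 1.6687π²/2² - 1.89 ≈ 2.227
  n=2: λ₂ = 6.6748π²/2² - 1.89 ≈ 14.579
  n=3: λ₃ = 15.0183π²/2² - 1.89 ≈ 35.166
Since 1.6687π²/2² ≈ 4.117 > 1.89, all λₙ > 0.
The n=1 mode decays slowest → dominates as t → ∞.
Asymptotic: θ ~ c₁ sin(πx/2) e^{-λ₁t} with decay rate λ₁ ≈ 2.227.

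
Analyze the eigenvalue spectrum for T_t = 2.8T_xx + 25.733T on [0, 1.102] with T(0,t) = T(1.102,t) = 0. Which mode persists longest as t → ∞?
Eigenvalues: λₙ = 2.8n²π²/1.102² - 25.733.
First three modes:
  n=1: λ₁ = 2.8π²/1.102² - 25.733 ≈ -2.977
  n=2: λ₂ = 11.2π²/1.102² - 25.733 ≈ 65.291
  n=3: λ₃ = 25.2π²/1.102² - 25.733 ≈ 179.07
Since 2.8π²/1.102² ≈ 22.756 < 25.733, λ₁ < 0.
The n=1 mode grows fastest (−λₙ is largest for n=1) → dominates.
Asymptotic: T ~ c₁ sin(πx/1.102) e^{2.977t} (exponential growth at rate −λ₁ ≈ 2.977).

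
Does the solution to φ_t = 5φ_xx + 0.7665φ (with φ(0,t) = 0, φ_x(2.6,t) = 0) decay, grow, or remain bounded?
φ → 0. Diffusion dominates reaction (r=0.7665 < κπ²/(4L²)≈1.83); solution decays.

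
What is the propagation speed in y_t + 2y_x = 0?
Speed = 2. Information travels along x - 2t = const (rightward).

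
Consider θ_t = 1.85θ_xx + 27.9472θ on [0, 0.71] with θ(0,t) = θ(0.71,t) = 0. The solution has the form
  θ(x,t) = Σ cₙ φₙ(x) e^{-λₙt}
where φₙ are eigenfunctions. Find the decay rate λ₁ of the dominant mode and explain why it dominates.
Eigenvalues: λₙ = 1.85n²π²/0.71² - 27.9472.
First three modes:
  n=1: λ₁ = 1.85π²/0.71² - 27.9472 ≈ 8.273
  n=2: λ₂ = 7.4π²/0.71² - 27.9472 ≈ 116.935
  n=3: λ₃ = 16.65π²/0.71² - 27.9472 ≈ 298.038
Since 1.85π²/0.71² ≈ 36.221 > 27.9472, all λₙ > 0.
The n=1 mode decays slowest → dominates as t → ∞.
Asymptotic: θ ~ c₁ sin(πx/0.71) e^{-λ₁t} with decay rate λ₁ ≈ 8.273.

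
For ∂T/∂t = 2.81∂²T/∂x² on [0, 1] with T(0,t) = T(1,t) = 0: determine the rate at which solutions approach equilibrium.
Eigenvalues: λₙ = 2.81n²π².
First three modes:
  n=1: λ₁ = 2.81π² ≈ 27.734
  n=2: λ₂ = 11.24π² ≈ 110.934 (4× faster decay)
  n=3: λ₃ = 25.29π² ≈ 249.602 (9× faster decay)
As t → ∞, higher modes decay exponentially faster. The n=1 mode dominates: T ~ c₁ sin(πx) e^{-λ₁t}.
Decay rate: λ₁ = 2.81π² ≈ 27.734.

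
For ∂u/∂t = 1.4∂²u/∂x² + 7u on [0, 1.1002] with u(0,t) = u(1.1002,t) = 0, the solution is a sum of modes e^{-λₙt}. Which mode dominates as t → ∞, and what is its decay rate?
Eigenvalues: λₙ = 1.4n²π²/1.1002² - 7.
First three modes:
  n=1: λ₁ = 1.4π²/1.1002² - 7 ≈ 4.415
  n=2: λ₂ = 5.6π²/1.1002² - 7 ≈ 38.661
  n=3: λ₃ = 12.6π²/1.1002² - 7 ≈ 95.737
Since 1.4π²/1.1002² ≈ 11.415 > 7, all λₙ > 0.
The n=1 mode decays slowest → dominates as t → ∞.
Asymptotic: u ~ c₁ sin(πx/1.1002) e^{-λ₁t} with decay rate λ₁ ≈ 4.415.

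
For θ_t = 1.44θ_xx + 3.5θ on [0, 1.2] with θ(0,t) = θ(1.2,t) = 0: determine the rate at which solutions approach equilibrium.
Eigenvalues: λₙ = 1.44n²π²/1.2² - 3.5.
First three modes:
  n=1: λ₁ = 1.44π²/1.2² - 3.5 ≈ 6.37
  n=2: λ₂ = 5.76π²/1.2² - 3.5 ≈ 35.978
  n=3: λ₃ = 12.96π²/1.2² - 3.5 ≈ 85.326
Since 1.44π²/1.2² ≈ 9.87 > 3.5, all λₙ > 0.
The n=1 mode decays slowest → dominates as t → ∞.
Asymptotic: θ ~ c₁ sin(πx/1.2) e^{-λ₁t} with decay rate λ₁ ≈ 6.37.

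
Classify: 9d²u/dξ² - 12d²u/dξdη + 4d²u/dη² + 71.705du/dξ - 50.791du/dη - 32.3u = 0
Parabolic (discriminant = 0).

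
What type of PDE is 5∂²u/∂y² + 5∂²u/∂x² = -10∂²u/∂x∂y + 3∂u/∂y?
Rewriting in standard form: 5∂²u/∂x² + 10∂²u/∂x∂y + 5∂²u/∂y² - 3∂u/∂y = 0. With A = 5, B = 10, C = 5, the discriminant is 0. This is a parabolic PDE.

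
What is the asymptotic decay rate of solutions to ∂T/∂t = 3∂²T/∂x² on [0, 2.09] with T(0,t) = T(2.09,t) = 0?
Eigenvalues: λₙ = 3n²π²/2.09².
First three modes:
  n=1: λ₁ = 3π²/2.09² ≈ 6.778
  n=2: λ₂ = 12π²/2.09² ≈ 27.114 (4× faster decay)
  n=3: λ₃ = 27π²/2.09² ≈ 61.006 (9× faster decay)
As t → ∞, higher modes decay exponentially faster. The n=1 mode dominates: T ~ c₁ sin(πx/2.09) e^{-λ₁t}.
Decay rate: λ₁ = 3π²/2.09² ≈ 6.778.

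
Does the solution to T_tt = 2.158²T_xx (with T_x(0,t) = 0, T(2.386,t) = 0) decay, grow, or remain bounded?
T oscillates (no decay). Energy is conserved; the solution oscillates indefinitely as standing waves.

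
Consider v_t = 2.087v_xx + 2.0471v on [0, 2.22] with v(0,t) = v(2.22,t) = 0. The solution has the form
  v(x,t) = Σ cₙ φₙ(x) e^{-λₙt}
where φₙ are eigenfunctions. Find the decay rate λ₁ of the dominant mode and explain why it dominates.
Eigenvalues: λₙ = 2.087n²π²/2.22² - 2.0471.
First three modes:
  n=1: λ₁ = 2.087π²/2.22² - 2.0471 ≈ 2.132
  n=2: λ₂ = 8.348π²/2.22² - 2.0471 ≈ 14.671
  n=3: λ₃ = 18.783π²/2.22² - 2.0471 ≈ 35.568
Since 2.087π²/2.22² ≈ 4.179 > 2.0471, all λₙ > 0.
The n=1 mode decays slowest → dominates as t → ∞.
Asymptotic: v ~ c₁ sin(πx/2.22) e^{-λ₁t} with decay rate λ₁ ≈ 2.132.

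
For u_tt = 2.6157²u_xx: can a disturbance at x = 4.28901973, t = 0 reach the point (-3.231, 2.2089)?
No. The domain of dependence is [-9.00881973, 2.54681973], and 4.28901973 is outside this interval.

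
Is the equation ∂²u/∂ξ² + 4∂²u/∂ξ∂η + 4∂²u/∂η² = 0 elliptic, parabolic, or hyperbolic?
Computing B² - 4AC with A = 1, B = 4, C = 4: discriminant = 0 (zero). Answer: parabolic.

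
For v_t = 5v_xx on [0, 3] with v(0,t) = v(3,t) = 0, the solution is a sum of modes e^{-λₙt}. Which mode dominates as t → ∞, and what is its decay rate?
Eigenvalues: λₙ = 5n²π²/3².
First three modes:
  n=1: λ₁ = 5π²/3² ≈ 5.483
  n=2: λ₂ = 20π²/3² ≈ 21.932 (4× faster decay)
  n=3: λ₃ = 45π²/3² ≈ 49.348 (9× faster decay)
As t → ∞, higher modes decay exponentially faster. The n=1 mode dominates: v ~ c₁ sin(πx/3) e^{-λ₁t}.
Decay rate: λ₁ = 5π²/3² ≈ 5.483.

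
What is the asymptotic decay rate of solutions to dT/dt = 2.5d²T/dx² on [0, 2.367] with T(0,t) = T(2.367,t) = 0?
Eigenvalues: λₙ = 2.5n²π²/2.367².
First three modes:
  n=1: λ₁ = 2.5π²/2.367² ≈ 4.404
  n=2: λ₂ = 10π²/2.367² ≈ 17.616 (4× faster decay)
  n=3: λ₃ = 22.5π²/2.367² ≈ 39.636 (9× faster decay)
As t → ∞, higher modes decay exponentially faster. The n=1 mode dominates: T ~ c₁ sin(πx/2.367) e^{-λ₁t}.
Decay rate: λ₁ = 2.5π²/2.367² ≈ 4.404.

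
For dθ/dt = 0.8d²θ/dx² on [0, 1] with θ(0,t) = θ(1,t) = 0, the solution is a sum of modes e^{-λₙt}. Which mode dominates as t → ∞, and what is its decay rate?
Eigenvalues: λₙ = 0.8n²π².
First three modes:
  n=1: λ₁ = 0.8π² ≈ 7.896
  n=2: λ₂ = 3.2π² ≈ 31.583 (4× faster decay)
  n=3: λ₃ = 7.2π² ≈ 71.061 (9× faster decay)
As t → ∞, higher modes decay exponentially faster. The n=1 mode dominates: θ ~ c₁ sin(πx) e^{-λ₁t}.
Decay rate: λ₁ = 0.8π² ≈ 7.896.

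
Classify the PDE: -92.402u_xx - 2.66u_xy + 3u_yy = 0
A = -92.402, B = -2.66, C = 3. Discriminant B² - 4AC = 1115.8996. Since 1115.8996 > 0, hyperbolic.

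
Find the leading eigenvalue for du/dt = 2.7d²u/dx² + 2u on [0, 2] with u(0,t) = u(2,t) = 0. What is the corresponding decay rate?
Eigenvalues: λₙ = 2.7n²π²/2² - 2.
First three modes:
  n=1: λ₁ = 2.7π²/2² - 2 ≈ 4.662
  n=2: λ₂ = 10.8π²/2² - 2 ≈ 24.648
  n=3: λ₃ = 24.3π²/2² - 2 ≈ 57.958
Since 2.7π²/2² ≈ 6.662 > 2, all λₙ > 0.
The n=1 mode decays slowest → dominates as t → ∞.
Asymptotic: u ~ c₁ sin(πx/2) e^{-λ₁t} with decay rate λ₁ ≈ 4.662.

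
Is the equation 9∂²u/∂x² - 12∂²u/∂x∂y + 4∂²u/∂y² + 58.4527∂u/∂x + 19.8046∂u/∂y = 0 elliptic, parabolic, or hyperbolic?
Computing B² - 4AC with A = 9, B = -12, C = 4: discriminant = 0 (zero). Answer: parabolic.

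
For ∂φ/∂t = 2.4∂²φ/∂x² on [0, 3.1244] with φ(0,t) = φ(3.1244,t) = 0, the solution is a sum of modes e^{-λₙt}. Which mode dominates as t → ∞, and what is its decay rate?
Eigenvalues: λₙ = 2.4n²π²/3.1244².
First three modes:
  n=1: λ₁ = 2.4π²/3.1244² ≈ 2.426
  n=2: λ₂ = 9.6π²/3.1244² ≈ 9.706 (4× faster decay)
  n=3: λ₃ = 21.6π²/3.1244² ≈ 21.838 (9× faster decay)
As t → ∞, higher modes decay exponentially faster. The n=1 mode dominates: φ ~ c₁ sin(πx/3.1244) e^{-λ₁t}.
Decay rate: λ₁ = 2.4π²/3.1244² ≈ 2.426.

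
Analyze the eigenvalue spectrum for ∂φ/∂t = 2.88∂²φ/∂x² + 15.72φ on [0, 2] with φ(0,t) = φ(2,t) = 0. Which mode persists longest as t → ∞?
Eigenvalues: λₙ = 2.88n²π²/2² - 15.72.
First three modes:
  n=1: λ₁ = 2.88π²/2² - 15.72 ≈ -8.614
  n=2: λ₂ = 11.52π²/2² - 15.72 ≈ 12.704
  n=3: λ₃ = 25.92π²/2² - 15.72 ≈ 48.235
Since 2.88π²/2² ≈ 7.106 < 15.72, λ₁ < 0.
The n=1 mode grows fastest (−λₙ is largest for n=1) → dominates.
Asymptotic: φ ~ c₁ sin(πx/2) e^{8.614t} (exponential growth at rate −λ₁ ≈ 8.614).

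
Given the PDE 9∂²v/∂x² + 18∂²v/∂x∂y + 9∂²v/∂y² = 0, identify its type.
The second-order coefficients are A = 9, B = 18, C = 9. Since B² - 4AC = 0 = 0, this is a parabolic PDE.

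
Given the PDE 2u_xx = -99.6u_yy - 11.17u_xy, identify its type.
Rewriting in standard form: 2u_xx + 11.17u_xy + 99.6u_yy = 0. The second-order coefficients are A = 2, B = 11.17, C = 99.6. Since B² - 4AC = -672.0311 < 0, this is an elliptic PDE.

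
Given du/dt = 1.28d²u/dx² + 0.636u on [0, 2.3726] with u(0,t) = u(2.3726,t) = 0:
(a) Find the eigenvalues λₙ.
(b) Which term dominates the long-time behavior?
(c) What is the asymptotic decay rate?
Eigenvalues: λₙ = 1.28n²π²/2.3726² - 0.636.
First three modes:
  n=1: λ₁ = 1.28π²/2.3726² - 0.636 ≈ 1.608
  n=2: λ₂ = 5.12π²/2.3726² - 0.636 ≈ 8.341
  n=3: λ₃ = 11.52π²/2.3726² - 0.636 ≈ 19.562
Since 1.28π²/2.3726² ≈ 2.244 > 0.636, all λₙ > 0.
The n=1 mode decays slowest → dominates as t → ∞.
Asymptotic: u ~ c₁ sin(πx/2.3726) e^{-λ₁t} with decay rate λ₁ ≈ 1.608.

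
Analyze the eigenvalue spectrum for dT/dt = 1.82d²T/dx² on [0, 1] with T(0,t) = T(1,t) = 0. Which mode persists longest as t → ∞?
Eigenvalues: λₙ = 1.82n²π².
First three modes:
  n=1: λ₁ = 1.82π² ≈ 17.963
  n=2: λ₂ = 7.28π² ≈ 71.851 (4× faster decay)
  n=3: λ₃ = 16.38π² ≈ 161.664 (9× faster decay)
As t → ∞, higher modes decay exponentially faster. The n=1 mode dominates: T ~ c₁ sin(πx) e^{-λ₁t}.
Decay rate: λ₁ = 1.82π² ≈ 17.963.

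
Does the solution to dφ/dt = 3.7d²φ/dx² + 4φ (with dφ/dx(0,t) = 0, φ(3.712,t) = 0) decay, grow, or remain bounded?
φ grows unboundedly. Reaction dominates diffusion (r=4 > κπ²/(4L²)≈0.66); solution grows exponentially.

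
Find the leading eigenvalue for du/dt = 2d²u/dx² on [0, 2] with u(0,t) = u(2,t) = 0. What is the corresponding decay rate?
Eigenvalues: λₙ = 2n²π²/2².
First three modes:
  n=1: λ₁ = 2π²/2² ≈ 4.935
  n=2: λ₂ = 8π²/2² ≈ 19.739 (4× faster decay)
  n=3: λ₃ = 18π²/2² ≈ 44.413 (9× faster decay)
As t → ∞, higher modes decay exponentially faster. The n=1 mode dominates: u ~ c₁ sin(πx/2) e^{-λ₁t}.
Decay rate: λ₁ = 2π²/2² ≈ 4.935.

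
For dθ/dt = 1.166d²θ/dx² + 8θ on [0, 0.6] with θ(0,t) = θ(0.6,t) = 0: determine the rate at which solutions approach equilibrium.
Eigenvalues: λₙ = 1.166n²π²/0.6² - 8.
First three modes:
  n=1: λ₁ = 1.166π²/0.6² - 8 ≈ 23.967
  n=2: λ₂ = 4.664π²/0.6² - 8 ≈ 119.866
  n=3: λ₃ = 10.494π²/0.6² - 8 ≈ 279.699
Since 1.166π²/0.6² ≈ 31.967 > 8, all λₙ > 0.
The n=1 mode decays slowest → dominates as t → ∞.
Asymptotic: θ ~ c₁ sin(πx/0.6) e^{-λ₁t} with decay rate λ₁ ≈ 23.967.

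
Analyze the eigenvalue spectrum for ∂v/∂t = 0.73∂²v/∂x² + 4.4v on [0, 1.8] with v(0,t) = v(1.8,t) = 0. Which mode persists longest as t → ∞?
Eigenvalues: λₙ = 0.73n²π²/1.8² - 4.4.
First three modes:
  n=1: λ₁ = 0.73π²/1.8² - 4.4 ≈ -2.176
  n=2: λ₂ = 2.92π²/1.8² - 4.4 ≈ 4.495
  n=3: λ₃ = 6.57π²/1.8² - 4.4 ≈ 15.613
Since 0.73π²/1.8² ≈ 2.224 < 4.4, λ₁ < 0.
The n=1 mode grows fastest (−λₙ is largest for n=1) → dominates.
Asymptotic: v ~ c₁ sin(πx/1.8) e^{2.176t} (exponential growth at rate −λ₁ ≈ 2.176).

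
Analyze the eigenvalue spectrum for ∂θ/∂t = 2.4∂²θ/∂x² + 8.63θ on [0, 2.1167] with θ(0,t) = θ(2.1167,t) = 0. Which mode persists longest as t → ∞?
Eigenvalues: λₙ = 2.4n²π²/2.1167² - 8.63.
First three modes:
  n=1: λ₁ = 2.4π²/2.1167² - 8.63 ≈ -3.343
  n=2: λ₂ = 9.6π²/2.1167² - 8.63 ≈ 12.517
  n=3: λ₃ = 21.6π²/2.1167² - 8.63 ≈ 38.951
Since 2.4π²/2.1167² ≈ 5.287 < 8.63, λ₁ < 0.
The n=1 mode grows fastest (−λₙ is largest for n=1) → dominates.
Asymptotic: θ ~ c₁ sin(πx/2.1167) e^{3.343t} (exponential growth at rate −λ₁ ≈ 3.343).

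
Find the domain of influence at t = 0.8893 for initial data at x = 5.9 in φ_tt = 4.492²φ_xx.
Domain of influence: [1.9052644, 9.8947356]. Data at x = 5.9 spreads outward at speed 4.492.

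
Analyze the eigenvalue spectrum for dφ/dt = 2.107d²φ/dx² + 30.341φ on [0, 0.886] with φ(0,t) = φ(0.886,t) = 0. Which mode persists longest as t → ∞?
Eigenvalues: λₙ = 2.107n²π²/0.886² - 30.341.
First three modes:
  n=1: λ₁ = 2.107π²/0.886² - 30.341 ≈ -3.85
  n=2: λ₂ = 8.428π²/0.886² - 30.341 ≈ 75.623
  n=3: λ₃ = 18.963π²/0.886² - 30.341 ≈ 208.077
Since 2.107π²/0.886² ≈ 26.491 < 30.341, λ₁ < 0.
The n=1 mode grows fastest (−λₙ is largest for n=1) → dominates.
Asymptotic: φ ~ c₁ sin(πx/0.886) e^{3.85t} (exponential growth at rate −λ₁ ≈ 3.85).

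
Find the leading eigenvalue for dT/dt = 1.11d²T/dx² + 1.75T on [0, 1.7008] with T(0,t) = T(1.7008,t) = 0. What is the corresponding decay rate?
Eigenvalues: λₙ = 1.11n²π²/1.7008² - 1.75.
First three modes:
  n=1: λ₁ = 1.11π²/1.7008² - 1.75 ≈ 2.037
  n=2: λ₂ = 4.44π²/1.7008² - 1.75 ≈ 13.399
  n=3: λ₃ = 9.99π²/1.7008² - 1.75 ≈ 32.335
Since 1.11π²/1.7008² ≈ 3.787 > 1.75, all λₙ > 0.
The n=1 mode decays slowest → dominates as t → ∞.
Asymptotic: T ~ c₁ sin(πx/1.7008) e^{-λ₁t} with decay rate λ₁ ≈ 2.037.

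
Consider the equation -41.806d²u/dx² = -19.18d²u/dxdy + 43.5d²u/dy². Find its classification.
Rewriting in standard form: -41.806d²u/dx² + 19.18d²u/dxdy - 43.5d²u/dy² = 0. Elliptic. (A = -41.806, B = 19.18, C = -43.5 gives B² - 4AC = -6906.3716.)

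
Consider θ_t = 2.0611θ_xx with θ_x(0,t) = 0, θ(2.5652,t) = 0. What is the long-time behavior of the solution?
As t → ∞, θ → 0. Heat escapes through the Dirichlet boundary.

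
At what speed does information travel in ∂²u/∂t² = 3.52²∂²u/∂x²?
Speed = 3.52. Information travels along characteristics x = x₀ ± 3.52t.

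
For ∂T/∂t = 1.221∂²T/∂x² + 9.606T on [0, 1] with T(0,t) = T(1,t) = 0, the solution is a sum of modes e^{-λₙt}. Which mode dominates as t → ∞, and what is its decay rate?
Eigenvalues: λₙ = 1.221n²π²/1² - 9.606.
First three modes:
  n=1: λ₁ = 1.221π² - 9.606 ≈ 2.445
  n=2: λ₂ = 4.884π² - 9.606 ≈ 38.597
  n=3: λ₃ = 10.989π² - 9.606 ≈ 98.851
Since 1.221π² ≈ 12.051 > 9.606, all λₙ > 0.
The n=1 mode decays slowest → dominates as t → ∞.
Asymptotic: T ~ c₁ sin(πx/1) e^{-λ₁t} with decay rate λ₁ ≈ 2.445.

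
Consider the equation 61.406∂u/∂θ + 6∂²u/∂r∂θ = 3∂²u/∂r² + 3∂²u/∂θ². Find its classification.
Rewriting in standard form: -3∂²u/∂r² + 6∂²u/∂r∂θ - 3∂²u/∂θ² + 61.406∂u/∂θ = 0. Parabolic. (A = -3, B = 6, C = -3 gives B² - 4AC = 0.)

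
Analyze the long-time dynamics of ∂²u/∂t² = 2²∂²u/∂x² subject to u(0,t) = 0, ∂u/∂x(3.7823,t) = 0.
Long-time behavior: u oscillates (no decay). Energy is conserved; the solution oscillates indefinitely as standing waves.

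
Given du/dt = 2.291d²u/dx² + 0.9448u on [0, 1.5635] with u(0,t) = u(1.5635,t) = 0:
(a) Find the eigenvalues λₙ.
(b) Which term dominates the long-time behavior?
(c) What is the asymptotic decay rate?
Eigenvalues: λₙ = 2.291n²π²/1.5635² - 0.9448.
First three modes:
  n=1: λ₁ = 2.291π²/1.5635² - 0.9448 ≈ 8.305
  n=2: λ₂ = 9.164π²/1.5635² - 0.9448 ≈ 36.054
  n=3: λ₃ = 20.619π²/1.5635² - 0.9448 ≈ 82.303
Since 2.291π²/1.5635² ≈ 9.25 > 0.9448, all λₙ > 0.
The n=1 mode decays slowest → dominates as t → ∞.
Asymptotic: u ~ c₁ sin(πx/1.5635) e^{-λ₁t} with decay rate λ₁ ≈ 8.305.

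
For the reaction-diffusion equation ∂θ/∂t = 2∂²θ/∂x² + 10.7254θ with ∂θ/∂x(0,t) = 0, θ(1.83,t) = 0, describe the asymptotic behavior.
θ grows unboundedly. Reaction dominates diffusion (r=10.7254 > κπ²/(4L²)≈1.47); solution grows exponentially.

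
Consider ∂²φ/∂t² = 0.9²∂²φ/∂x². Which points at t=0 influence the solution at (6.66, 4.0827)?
Domain of dependence: [2.98557, 10.33443]. Signals travel at speed 0.9, so data within |x - 6.66| ≤ 0.9·4.0827 = 3.67443 can reach the point.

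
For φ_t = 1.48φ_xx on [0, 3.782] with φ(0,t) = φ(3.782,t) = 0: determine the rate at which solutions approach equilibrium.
Eigenvalues: λₙ = 1.48n²π²/3.782².
First three modes:
  n=1: λ₁ = 1.48π²/3.782² ≈ 1.021
  n=2: λ₂ = 5.92π²/3.782² ≈ 4.085 (4× faster decay)
  n=3: λ₃ = 13.32π²/3.782² ≈ 9.191 (9× faster decay)
As t → ∞, higher modes decay exponentially faster. The n=1 mode dominates: φ ~ c₁ sin(πx/3.782) e^{-λ₁t}.
Decay rate: λ₁ = 1.48π²/3.782² ≈ 1.021.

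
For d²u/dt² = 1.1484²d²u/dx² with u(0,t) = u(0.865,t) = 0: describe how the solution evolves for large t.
u oscillates (no decay). Energy is conserved; the solution oscillates indefinitely as standing waves.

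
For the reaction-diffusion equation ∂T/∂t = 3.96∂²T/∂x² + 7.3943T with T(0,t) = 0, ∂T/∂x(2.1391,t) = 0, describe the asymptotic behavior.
T grows unboundedly. Reaction dominates diffusion (r=7.3943 > κπ²/(4L²)≈2.14); solution grows exponentially.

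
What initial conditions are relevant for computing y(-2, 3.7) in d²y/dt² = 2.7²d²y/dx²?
Domain of dependence: [-11.99, 7.99]. Signals travel at speed 2.7, so data within |x - -2| ≤ 2.7·3.7 = 9.99 can reach the point.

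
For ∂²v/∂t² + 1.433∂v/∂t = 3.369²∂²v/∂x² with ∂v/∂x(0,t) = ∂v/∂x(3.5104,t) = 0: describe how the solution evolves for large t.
v → constant (steady state). Damping (γ=1.433) dissipates the nonconstant modes; with Neumann BCs the spatial average obeys M''+γM'=0 and tends to a finite limit.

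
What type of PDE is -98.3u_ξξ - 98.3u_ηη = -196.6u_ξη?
Rewriting in standard form: -98.3u_ξξ + 196.6u_ξη - 98.3u_ηη = 0. With A = -98.3, B = 196.6, C = -98.3, the discriminant is 0. This is a parabolic PDE.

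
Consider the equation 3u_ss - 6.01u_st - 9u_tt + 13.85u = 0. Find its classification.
Hyperbolic. (A = 3, B = -6.01, C = -9 gives B² - 4AC = 144.1201.)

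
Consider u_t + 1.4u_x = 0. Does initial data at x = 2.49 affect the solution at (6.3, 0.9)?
No. Only data at x = 5.04 affects (6.3, 0.9). Advection has one-way propagation along characteristics.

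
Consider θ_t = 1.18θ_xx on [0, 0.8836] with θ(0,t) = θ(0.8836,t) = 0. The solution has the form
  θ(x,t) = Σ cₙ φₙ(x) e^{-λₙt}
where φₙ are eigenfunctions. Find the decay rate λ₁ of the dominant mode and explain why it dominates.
Eigenvalues: λₙ = 1.18n²π²/0.8836².
First three modes:
  n=1: λ₁ = 1.18π²/0.8836² ≈ 14.917
  n=2: λ₂ = 4.72π²/0.8836² ≈ 59.666 (4× faster decay)
  n=3: λ₃ = 10.62π²/0.8836² ≈ 134.25 (9× faster decay)
As t → ∞, higher modes decay exponentially faster. The n=1 mode dominates: θ ~ c₁ sin(πx/0.8836) e^{-λ₁t}.
Decay rate: λ₁ = 1.18π²/0.8836² ≈ 14.917.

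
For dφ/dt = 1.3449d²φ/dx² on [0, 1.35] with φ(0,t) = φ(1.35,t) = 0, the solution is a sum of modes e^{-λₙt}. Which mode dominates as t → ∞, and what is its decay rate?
Eigenvalues: λₙ = 1.3449n²π²/1.35².
First three modes:
  n=1: λ₁ = 1.3449π²/1.35² ≈ 7.283
  n=2: λ₂ = 5.3796π²/1.35² ≈ 29.133 (4× faster decay)
  n=3: λ₃ = 12.1041π²/1.35² ≈ 65.549 (9× faster decay)
As t → ∞, higher modes decay exponentially faster. The n=1 mode dominates: φ ~ c₁ sin(πx/1.35) e^{-λ₁t}.
Decay rate: λ₁ = 1.3449π²/1.35² ≈ 7.283.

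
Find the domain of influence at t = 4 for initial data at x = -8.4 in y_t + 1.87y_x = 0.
At x = -0.92. The characteristic carries data from (-8.4, 0) to (-0.92, 4).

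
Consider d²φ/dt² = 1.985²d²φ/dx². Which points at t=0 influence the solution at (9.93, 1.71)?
Domain of dependence: [6.53565, 13.32435]. Signals travel at speed 1.985, so data within |x - 9.93| ≤ 1.985·1.71 = 3.39435 can reach the point.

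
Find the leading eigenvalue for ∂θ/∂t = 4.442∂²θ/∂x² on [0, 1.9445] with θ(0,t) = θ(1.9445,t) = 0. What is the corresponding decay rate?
Eigenvalues: λₙ = 4.442n²π²/1.9445².
First three modes:
  n=1: λ₁ = 4.442π²/1.9445² ≈ 11.595
  n=2: λ₂ = 17.768π²/1.9445² ≈ 46.379 (4× faster decay)
  n=3: λ₃ = 39.978π²/1.9445² ≈ 104.353 (9× faster decay)
As t → ∞, higher modes decay exponentially faster. The n=1 mode dominates: θ ~ c₁ sin(πx/1.9445) e^{-λ₁t}.
Decay rate: λ₁ = 4.442π²/1.9445² ≈ 11.595.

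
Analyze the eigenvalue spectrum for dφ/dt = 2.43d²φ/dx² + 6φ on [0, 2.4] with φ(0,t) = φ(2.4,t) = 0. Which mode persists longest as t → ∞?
Eigenvalues: λₙ = 2.43n²π²/2.4² - 6.
First three modes:
  n=1: λ₁ = 2.43π²/2.4² - 6 ≈ -1.836
  n=2: λ₂ = 9.72π²/2.4² - 6 ≈ 10.655
  n=3: λ₃ = 21.87π²/2.4² - 6 ≈ 31.474
Since 2.43π²/2.4² ≈ 4.164 < 6, λ₁ < 0.
The n=1 mode grows fastest (−λₙ is largest for n=1) → dominates.
Asymptotic: φ ~ c₁ sin(πx/2.4) e^{1.836t} (exponential growth at rate −λ₁ ≈ 1.836).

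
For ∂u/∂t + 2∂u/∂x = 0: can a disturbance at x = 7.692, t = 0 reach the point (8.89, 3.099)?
No. Only data at x = 2.692 affects (8.89, 3.099). Advection has one-way propagation along characteristics.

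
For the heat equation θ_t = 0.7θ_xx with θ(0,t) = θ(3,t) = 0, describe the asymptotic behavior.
θ → 0. Heat diffuses out through both boundaries.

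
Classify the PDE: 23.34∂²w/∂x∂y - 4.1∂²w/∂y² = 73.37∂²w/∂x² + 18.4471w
Rewriting in standard form: -73.37∂²w/∂x² + 23.34∂²w/∂x∂y - 4.1∂²w/∂y² - 18.4471w = 0. A = -73.37, B = 23.34, C = -4.1. Discriminant B² - 4AC = -658.5124. Since -658.5124 < 0, elliptic.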